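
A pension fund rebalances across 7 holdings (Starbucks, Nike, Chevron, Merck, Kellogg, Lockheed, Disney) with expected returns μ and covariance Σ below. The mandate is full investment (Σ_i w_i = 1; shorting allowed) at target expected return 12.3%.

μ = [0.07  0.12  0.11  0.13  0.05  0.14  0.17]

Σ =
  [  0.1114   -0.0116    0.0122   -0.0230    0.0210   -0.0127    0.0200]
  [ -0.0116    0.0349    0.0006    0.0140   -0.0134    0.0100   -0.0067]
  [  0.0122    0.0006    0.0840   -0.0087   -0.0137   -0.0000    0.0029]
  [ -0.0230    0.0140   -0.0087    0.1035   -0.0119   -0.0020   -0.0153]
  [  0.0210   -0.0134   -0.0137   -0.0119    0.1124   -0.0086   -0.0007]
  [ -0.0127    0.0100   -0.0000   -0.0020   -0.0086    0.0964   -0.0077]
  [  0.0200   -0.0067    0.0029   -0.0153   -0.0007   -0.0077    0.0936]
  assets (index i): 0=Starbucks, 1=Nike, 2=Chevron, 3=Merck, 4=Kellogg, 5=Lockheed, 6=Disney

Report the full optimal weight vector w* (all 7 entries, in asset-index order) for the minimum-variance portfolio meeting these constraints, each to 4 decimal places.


0.0532  0.2848  0.1195  0.1298  0.0942  0.1259  0.1926

u=Σ⁻¹μ = [0.6919  3.4815  1.4644  1.5635  1.2037  1.5027  2.2604]
v=Σ⁻¹𝟙 = [9.3964  31.6653  13.5601  12.5315  14.8216  10.9940  13.5862]
a=μᵀu=1.485392  b=𝟙ᵀu=12.168170  c=𝟙ᵀv=106.554971  D=ac−b²=10.211552
λ₁=(c·0.123−b)/D = (106.554971·0.123−12.168170)/10.211552 = 0.091866
λ₂=(a−b·0.123)/D = (1.485392−12.168170·0.123)/10.211552 = -0.001106
w* = 0.091866·u + -0.001106·v:
  w_0 = 0.091866·0.6919 + -0.001106·9.3964 = 0.0532  (Starbucks)
  w_1 = 0.091866·3.4815 + -0.001106·31.6653 = 0.2848  (Nike)
  w_2 = 0.091866·1.4644 + -0.001106·13.5601 = 0.1195  (Chevron)
  w_3 = 0.091866·1.5635 + -0.001106·12.5315 = 0.1298  (Merck)
  w_4 = 0.091866·1.2037 + -0.001106·14.8216 = 0.0942  (Kellogg)
  w_5 = 0.091866·1.5027 + -0.001106·10.9940 = 0.1259  (Lockheed)
  w_6 = 0.091866·2.2604 + -0.001106·13.5862 = 0.1926  (Disney)
Σw_i=1.0000  μᵀw=0.1230
σ²=wᵀΣw=λ₁·μ_p+λ₂ = 0.091866·0.123 + -0.001106 = 0.010194 ≈ 0.0102


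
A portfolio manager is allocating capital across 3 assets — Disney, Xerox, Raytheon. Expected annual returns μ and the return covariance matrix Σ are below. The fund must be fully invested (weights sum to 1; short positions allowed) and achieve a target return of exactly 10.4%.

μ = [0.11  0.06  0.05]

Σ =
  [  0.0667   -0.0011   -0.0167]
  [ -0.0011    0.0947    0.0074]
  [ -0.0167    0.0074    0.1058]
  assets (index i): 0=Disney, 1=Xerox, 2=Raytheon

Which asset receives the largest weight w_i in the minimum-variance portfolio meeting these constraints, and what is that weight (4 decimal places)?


Disney (0.8932)

p=Σ⁻¹μ = [1.8396  0.5986  0.7211]
q=Σ⁻¹𝟙 = [18.0628  9.8620  11.6131]
a=μᵀp=0.274326  b=𝟙ᵀp=3.159283  c=𝟙ᵀq=39.537921  D=ac−b²=0.865195
λ₁=(c·0.104−b)/D = (39.537921·0.104−3.159283)/0.865195 = 1.101094
λ₂=(a−b·0.104)/D = (0.274326−3.159283·0.104)/0.865195 = -0.062691
w* = 1.101094·p + -0.062691·q:
  w_0 = 1.101094·1.8396 + -0.062691·18.0628 = 0.8932  (Disney)
  w_1 = 1.101094·0.5986 + -0.062691·9.8620 = 0.0409  (Xerox)
  w_2 = 1.101094·0.7211 + -0.062691·11.6131 = 0.0660  (Raytheon)
Σw_i=1.0000  μᵀw=0.1040
σ²=wᵀΣw=λ₁·μ_p+λ₂ = 1.101094·0.104 + -0.062691 = 0.051823 ≈ 0.0518


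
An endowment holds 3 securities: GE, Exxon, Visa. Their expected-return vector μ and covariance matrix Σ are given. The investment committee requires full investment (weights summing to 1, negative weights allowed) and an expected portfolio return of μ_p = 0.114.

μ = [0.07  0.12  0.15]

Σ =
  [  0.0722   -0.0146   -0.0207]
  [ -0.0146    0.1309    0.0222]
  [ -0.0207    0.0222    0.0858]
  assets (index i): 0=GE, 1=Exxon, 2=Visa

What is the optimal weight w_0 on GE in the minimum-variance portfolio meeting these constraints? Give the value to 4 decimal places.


0.3843

p=Σ⁻¹μ = [1.6864  0.7733  1.9550]
q=Σ⁻¹𝟙 = [19.4821  7.3616  14.4505]
a=μᵀp=0.504096  b=𝟙ᵀp=4.414710  c=𝟙ᵀq=41.294160  D=ac−b²=1.326547
λ₁=(c·0.114−b)/D = (41.294160·0.114−4.414710)/1.326547 = 0.220741
λ₂=(a−b·0.114)/D = (0.504096−4.414710·0.114)/1.326547 = 0.000617
w* = 0.220741·p + 0.000617·q:
  w_0 = 0.220741·1.6864 + 0.000617·19.4821 = 0.3843  (GE)
  w_1 = 0.220741·0.7733 + 0.000617·7.3616 = 0.1752  (Exxon)
  w_2 = 0.220741·1.9550 + 0.000617·14.4505 = 0.4405  (Visa)
Σw_i=1.0000  μᵀw=0.1140
σ²=wᵀΣw=λ₁·μ_p+λ₂ = 0.220741·0.114 + 0.000617 = 0.025782 ≈ 0.0258


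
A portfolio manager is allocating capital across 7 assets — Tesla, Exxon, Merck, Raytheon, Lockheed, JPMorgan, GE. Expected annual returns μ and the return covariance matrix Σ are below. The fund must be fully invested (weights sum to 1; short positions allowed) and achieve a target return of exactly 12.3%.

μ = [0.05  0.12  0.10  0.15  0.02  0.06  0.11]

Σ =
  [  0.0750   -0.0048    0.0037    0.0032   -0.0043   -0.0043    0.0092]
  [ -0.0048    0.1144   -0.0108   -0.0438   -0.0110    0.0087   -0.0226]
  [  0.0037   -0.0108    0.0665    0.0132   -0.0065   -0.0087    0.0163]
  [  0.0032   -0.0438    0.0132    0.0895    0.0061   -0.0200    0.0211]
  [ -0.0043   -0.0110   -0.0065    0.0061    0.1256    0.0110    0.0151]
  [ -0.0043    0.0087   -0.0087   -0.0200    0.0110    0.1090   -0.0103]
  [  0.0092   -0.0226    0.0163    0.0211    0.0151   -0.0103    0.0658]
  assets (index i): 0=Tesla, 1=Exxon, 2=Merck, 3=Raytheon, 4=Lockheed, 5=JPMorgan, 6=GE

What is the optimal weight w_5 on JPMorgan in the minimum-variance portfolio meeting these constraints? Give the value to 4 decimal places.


p=Σ⁻¹μ = [0.5376  2.3632  1.1395  2.5351  0.0498  1.0730  1.4696]
q=Σ⁻¹𝟙 = [12.9243  19.3810  13.5632  17.9002  7.4606  12.8136  11.2410]
a=μᵀp=1.031713  b=𝟙ᵀp=9.167830  c=𝟙ᵀq=95.283938  D=ac−b²=14.256622
λ₁=(c·0.123−b)/D = (95.283938·0.123−9.167830)/14.256622 = 0.179011
λ₂=(a−b·0.123)/D = (1.031713−9.167830·0.123)/14.256622 = -0.006729
w* = 0.179011·p + -0.006729·q:
  w_0 = 0.179011·0.5376 + -0.006729·12.9243 = 0.0093  (Tesla)
  w_1 = 0.179011·2.3632 + -0.006729·19.3810 = 0.2926  (Exxon)
  w_2 = 0.179011·1.1395 + -0.006729·13.5632 = 0.1127  (Merck)
  w_3 = 0.179011·2.5351 + -0.006729·17.9002 = 0.3334  (Raytheon)
  w_4 = 0.179011·0.0498 + -0.006729·7.4606 = -0.0413  (Lockheed)
  w_5 = 0.179011·1.0730 + -0.006729·12.8136 = 0.1059  (JPMorgan)
  w_6 = 0.179011·1.4696 + -0.006729·11.2410 = 0.1874  (GE)
Σw_i=1.0000  μᵀw=0.1230
σ²=wᵀΣw=λ₁·μ_p+λ₂ = 0.179011·0.123 + -0.006729 = 0.015290 ≈ 0.0153

0.1059


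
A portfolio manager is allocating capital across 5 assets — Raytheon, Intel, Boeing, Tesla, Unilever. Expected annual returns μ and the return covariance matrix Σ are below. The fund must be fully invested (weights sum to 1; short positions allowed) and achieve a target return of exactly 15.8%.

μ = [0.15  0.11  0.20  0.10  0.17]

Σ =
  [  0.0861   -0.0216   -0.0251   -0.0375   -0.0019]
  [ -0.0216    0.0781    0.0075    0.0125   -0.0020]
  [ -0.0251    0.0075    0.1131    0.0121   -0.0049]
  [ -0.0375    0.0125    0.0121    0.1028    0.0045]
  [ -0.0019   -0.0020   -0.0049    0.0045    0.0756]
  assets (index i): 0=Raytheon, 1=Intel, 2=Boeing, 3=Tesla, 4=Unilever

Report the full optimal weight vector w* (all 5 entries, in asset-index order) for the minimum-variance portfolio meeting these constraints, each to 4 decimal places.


0.2974  0.1213  0.2519  0.0904  0.2390

u=Σ⁻¹μ = [3.7372  2.0026  2.3887  1.7042  2.4490]
v=Σ⁻¹𝟙 = [26.4530  16.8398  12.5841  15.2248  14.2472]
a=μᵀu=1.845350  b=𝟙ᵀu=12.281651  c=𝟙ᵀv=85.348881  D=ac−b²=6.659597
λ₁=(c·0.158−b)/D = (85.348881·0.158−12.281651)/6.659597 = 0.180712
λ₂=(a−b·0.158)/D = (1.845350−12.281651·0.158)/6.659597 = -0.014288
w* = 0.180712·u + -0.014288·v:
  w_0 = 0.180712·3.7372 + -0.014288·26.4530 = 0.2974  (Raytheon)
  w_1 = 0.180712·2.0026 + -0.014288·16.8398 = 0.1213  (Intel)
  w_2 = 0.180712·2.3887 + -0.014288·12.5841 = 0.2519  (Boeing)
  w_3 = 0.180712·1.7042 + -0.014288·15.2248 = 0.0904  (Tesla)
  w_4 = 0.180712·2.4490 + -0.014288·14.2472 = 0.2390  (Unilever)
Σw_i=1.0000  μᵀw=0.1580
σ²=wᵀΣw=λ₁·μ_p+λ₂ = 0.180712·0.158 + -0.014288 = 0.014265 ≈ 0.0143


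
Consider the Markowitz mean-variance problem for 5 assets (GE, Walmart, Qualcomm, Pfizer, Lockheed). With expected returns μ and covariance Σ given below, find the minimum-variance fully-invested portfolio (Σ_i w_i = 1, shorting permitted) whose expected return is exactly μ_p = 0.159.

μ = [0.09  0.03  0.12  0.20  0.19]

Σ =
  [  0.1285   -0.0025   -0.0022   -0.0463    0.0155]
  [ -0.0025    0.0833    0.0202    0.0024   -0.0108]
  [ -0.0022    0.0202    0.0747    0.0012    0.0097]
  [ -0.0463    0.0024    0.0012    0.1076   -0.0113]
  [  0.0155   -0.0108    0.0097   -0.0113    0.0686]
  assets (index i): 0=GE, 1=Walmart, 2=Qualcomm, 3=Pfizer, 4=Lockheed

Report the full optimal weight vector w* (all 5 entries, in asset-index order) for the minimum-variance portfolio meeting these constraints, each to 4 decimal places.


g=Σ⁻¹μ = [1.3688  0.4149  1.1253  2.7215  2.8149]
h=Σ⁻¹𝟙 = [11.9784  11.8600  8.3140  15.6813  15.1454]
a=μᵀg=1.349813  b=𝟙ᵀg=8.445416  c=𝟙ᵀh=62.979089  D=ac−b²=13.684919
λ₁=(c·0.159−b)/D = (62.979089·0.159−8.445416)/13.684919 = 0.114598
λ₂=(a−b·0.159)/D = (1.349813−8.445416·0.159)/13.684919 = 0.000511
w* = 0.114598·g + 0.000511·h:
  w_0 = 0.114598·1.3688 + 0.000511·11.9784 = 0.1630  (GE)
  w_1 = 0.114598·0.4149 + 0.000511·11.8600 = 0.0536  (Walmart)
  w_2 = 0.114598·1.1253 + 0.000511·8.3140 = 0.1332  (Qualcomm)
  w_3 = 0.114598·2.7215 + 0.000511·15.6813 = 0.3199  (Pfizer)
  w_4 = 0.114598·2.8149 + 0.000511·15.1454 = 0.3303  (Lockheed)
Σw_i=1.0000  μᵀw=0.1590
σ²=wᵀΣw=λ₁·μ_p+λ₂ = 0.114598·0.159 + 0.000511 = 0.018732 ≈ 0.0187

0.1630  0.0536  0.1332  0.3199  0.3303


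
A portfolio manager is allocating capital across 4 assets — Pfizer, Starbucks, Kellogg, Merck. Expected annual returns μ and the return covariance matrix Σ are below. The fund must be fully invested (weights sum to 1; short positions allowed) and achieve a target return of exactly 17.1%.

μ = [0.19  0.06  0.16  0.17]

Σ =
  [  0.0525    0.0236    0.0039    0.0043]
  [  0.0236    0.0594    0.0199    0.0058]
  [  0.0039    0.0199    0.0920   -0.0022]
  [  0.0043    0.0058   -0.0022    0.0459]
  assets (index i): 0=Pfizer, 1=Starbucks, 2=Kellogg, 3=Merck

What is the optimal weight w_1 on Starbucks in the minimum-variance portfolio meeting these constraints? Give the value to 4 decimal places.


p=Σ⁻¹μ = [3.8706  -1.5517  1.9976  3.6329]
q=Σ⁻¹𝟙 = [13.9189  6.1796  9.4248  20.1534]
a=μᵀp=1.579521  b=𝟙ᵀp=7.949418  c=𝟙ᵀq=49.676748  D=ac−b²=15.272199
λ₁=(c·0.171−b)/D = (49.676748·0.171−7.949418)/15.272199 = 0.035706
λ₂=(a−b·0.171)/D = (1.579521−7.949418·0.171)/15.272199 = 0.014416
w* = 0.035706·p + 0.014416·q:
  w_0 = 0.035706·3.8706 + 0.014416·13.9189 = 0.3389  (Pfizer)
  w_1 = 0.035706·-1.5517 + 0.014416·6.1796 = 0.0337  (Starbucks)
  w_2 = 0.035706·1.9976 + 0.014416·9.4248 = 0.2072  (Kellogg)
  w_3 = 0.035706·3.6329 + 0.014416·20.1534 = 0.4203  (Merck)
Σw_i=1.0000  μᵀw=0.1710
σ²=wᵀΣw=λ₁·μ_p+λ₂ = 0.035706·0.171 + 0.014416 = 0.020522 ≈ 0.0205

0.0337


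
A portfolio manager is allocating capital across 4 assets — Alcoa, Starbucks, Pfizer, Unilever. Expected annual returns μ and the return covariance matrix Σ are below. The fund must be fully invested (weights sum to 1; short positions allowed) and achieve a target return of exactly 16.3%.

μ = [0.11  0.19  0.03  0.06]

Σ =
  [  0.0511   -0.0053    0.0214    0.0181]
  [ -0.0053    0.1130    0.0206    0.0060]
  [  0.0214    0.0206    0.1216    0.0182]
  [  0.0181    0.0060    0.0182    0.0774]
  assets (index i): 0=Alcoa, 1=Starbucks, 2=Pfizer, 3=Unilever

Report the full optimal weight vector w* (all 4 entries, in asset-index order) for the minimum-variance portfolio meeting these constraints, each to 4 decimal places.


p=Σ⁻¹μ = [2.5158  1.8892  -0.5412  0.1677]
q=Σ⁻¹𝟙 = [16.6226  8.7335  2.6619  7.7298]
a=μᵀp=0.629509  b=𝟙ᵀp=4.031494  c=𝟙ᵀq=35.747748  D=ac−b²=6.250566
λ₁=(c·0.163−b)/D = (35.747748·0.163−4.031494)/6.250566 = 0.287236
λ₂=(a−b·0.163)/D = (0.629509−4.031494·0.163)/6.250566 = -0.004420
w* = 0.287236·p + -0.004420·q:
  w_0 = 0.287236·2.5158 + -0.004420·16.6226 = 0.6492  (Alcoa)
  w_1 = 0.287236·1.8892 + -0.004420·8.7335 = 0.5040  (Starbucks)
  w_2 = 0.287236·-0.5412 + -0.004420·2.6619 = -0.1672  (Pfizer)
  w_3 = 0.287236·0.1677 + -0.004420·7.7298 = 0.0140  (Unilever)
Σw_i=1.0000  μᵀw=0.1630
σ²=wᵀΣw=λ₁·μ_p+λ₂ = 0.287236·0.163 + -0.004420 = 0.042400 ≈ 0.0424

0.6492  0.5040  -0.1672  0.0140


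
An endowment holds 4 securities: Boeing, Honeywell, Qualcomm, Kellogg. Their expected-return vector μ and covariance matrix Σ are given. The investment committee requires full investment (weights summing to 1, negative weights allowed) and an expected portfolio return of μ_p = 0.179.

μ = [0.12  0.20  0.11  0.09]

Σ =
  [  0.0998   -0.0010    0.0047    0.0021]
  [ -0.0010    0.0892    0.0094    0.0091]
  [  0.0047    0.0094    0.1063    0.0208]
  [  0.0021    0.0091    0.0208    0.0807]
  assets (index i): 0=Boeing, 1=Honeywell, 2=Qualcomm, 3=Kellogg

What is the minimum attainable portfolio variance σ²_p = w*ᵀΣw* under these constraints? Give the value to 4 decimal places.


0.0541

x=Σ⁻¹μ = [1.1782  2.1166  0.6635  0.6749]
y=Σ⁻¹𝟙 = [9.6230  9.6949  6.2795  9.4294]
a=μᵀx=0.698422  b=𝟙ᵀx=4.633142  c=𝟙ᵀy=35.026872  D=ac−b²=2.997546
λ₁=(c·0.179−b)/D = (35.026872·0.179−4.633142)/2.997546 = 0.546003
λ₂=(a−b·0.179)/D = (0.698422−4.633142·0.179)/2.997546 = -0.043672
w* = 0.546003·x + -0.043672·y:
  w_0 = 0.546003·1.1782 + -0.043672·9.6230 = 0.2230  (Boeing)
  w_1 = 0.546003·2.1166 + -0.043672·9.6949 = 0.7323  (Honeywell)
  w_2 = 0.546003·0.6635 + -0.043672·6.2795 = 0.0880  (Qualcomm)
  w_3 = 0.546003·0.6749 + -0.043672·9.4294 = -0.0433  (Kellogg)
Σw_i=1.0000  μᵀw=0.1790
σ²=wᵀΣw=λ₁·μ_p+λ₂ = 0.546003·0.179 + -0.043672 = 0.054062 ≈ 0.0541


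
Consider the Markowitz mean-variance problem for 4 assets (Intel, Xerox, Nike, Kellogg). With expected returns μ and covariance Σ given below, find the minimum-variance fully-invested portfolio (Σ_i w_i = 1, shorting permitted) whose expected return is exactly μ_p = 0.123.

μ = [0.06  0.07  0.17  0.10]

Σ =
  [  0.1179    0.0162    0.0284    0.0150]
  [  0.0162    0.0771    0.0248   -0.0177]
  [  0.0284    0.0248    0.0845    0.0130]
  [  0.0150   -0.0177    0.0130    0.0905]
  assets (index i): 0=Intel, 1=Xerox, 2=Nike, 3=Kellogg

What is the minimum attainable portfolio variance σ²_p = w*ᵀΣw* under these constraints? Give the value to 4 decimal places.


x=Σ⁻¹μ = [-0.1154  0.6079  1.7190  0.9961]
y=Σ⁻¹𝟙 = [3.9349  13.4865  4.6510  12.3671]
a=μᵀx=0.427461  b=𝟙ᵀx=3.207533  c=𝟙ᵀy=34.439507  D=ac−b²=4.433260
λ₁=(c·0.123−b)/D = (34.439507·0.123−3.207533)/4.433260 = 0.232002
λ₂=(a−b·0.123)/D = (0.427461−3.207533·0.123)/4.433260 = 0.007429
w* = 0.232002·x + 0.007429·y:
  w_0 = 0.232002·-0.1154 + 0.007429·3.9349 = 0.0025  (Intel)
  w_1 = 0.232002·0.6079 + 0.007429·13.4865 = 0.2412  (Xerox)
  w_2 = 0.232002·1.7190 + 0.007429·4.6510 = 0.4334  (Nike)
  w_3 = 0.232002·0.9961 + 0.007429·12.3671 = 0.3230  (Kellogg)
Σw_i=1.0000  μᵀw=0.1230
σ²=wᵀΣw=λ₁·μ_p+λ₂ = 0.232002·0.123 + 0.007429 = 0.035965 ≈ 0.0360

0.0360


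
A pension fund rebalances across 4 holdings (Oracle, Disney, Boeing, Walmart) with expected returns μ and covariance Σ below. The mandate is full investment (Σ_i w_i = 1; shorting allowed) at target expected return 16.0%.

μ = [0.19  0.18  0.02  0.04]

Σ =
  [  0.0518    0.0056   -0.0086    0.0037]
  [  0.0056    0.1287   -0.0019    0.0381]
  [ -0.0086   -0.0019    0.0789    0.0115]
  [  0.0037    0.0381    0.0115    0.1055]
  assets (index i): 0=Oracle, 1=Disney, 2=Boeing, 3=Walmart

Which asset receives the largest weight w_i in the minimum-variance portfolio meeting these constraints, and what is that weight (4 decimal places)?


p=Σ⁻¹μ = [3.6666  1.3428  0.7313  -0.3141]
q=Σ⁻¹𝟙 = [20.7105  5.5435  14.3086  5.1907]
a=μᵀp=0.940431  b=𝟙ᵀp=5.426622  c=𝟙ᵀq=45.753280  D=ac−b²=13.579589
λ₁=(c·0.160−b)/D = (45.753280·0.160−5.426622)/13.579589 = 0.139467
λ₂=(a−b·0.160)/D = (0.940431−5.426622·0.160)/13.579589 = 0.005315
w* = 0.139467·p + 0.005315·q:
  w_0 = 0.139467·3.6666 + 0.005315·20.7105 = 0.6214  (Oracle)
  w_1 = 0.139467·1.3428 + 0.005315·5.5435 = 0.2167  (Disney)
  w_2 = 0.139467·0.7313 + 0.005315·14.3086 = 0.1780  (Boeing)
  w_3 = 0.139467·-0.3141 + 0.005315·5.1907 = -0.0162  (Walmart)
Σw_i=1.0000  μᵀw=0.1600
σ²=wᵀΣw=λ₁·μ_p+λ₂ = 0.139467·0.160 + 0.005315 = 0.027629 ≈ 0.0276

Oracle (0.6214)


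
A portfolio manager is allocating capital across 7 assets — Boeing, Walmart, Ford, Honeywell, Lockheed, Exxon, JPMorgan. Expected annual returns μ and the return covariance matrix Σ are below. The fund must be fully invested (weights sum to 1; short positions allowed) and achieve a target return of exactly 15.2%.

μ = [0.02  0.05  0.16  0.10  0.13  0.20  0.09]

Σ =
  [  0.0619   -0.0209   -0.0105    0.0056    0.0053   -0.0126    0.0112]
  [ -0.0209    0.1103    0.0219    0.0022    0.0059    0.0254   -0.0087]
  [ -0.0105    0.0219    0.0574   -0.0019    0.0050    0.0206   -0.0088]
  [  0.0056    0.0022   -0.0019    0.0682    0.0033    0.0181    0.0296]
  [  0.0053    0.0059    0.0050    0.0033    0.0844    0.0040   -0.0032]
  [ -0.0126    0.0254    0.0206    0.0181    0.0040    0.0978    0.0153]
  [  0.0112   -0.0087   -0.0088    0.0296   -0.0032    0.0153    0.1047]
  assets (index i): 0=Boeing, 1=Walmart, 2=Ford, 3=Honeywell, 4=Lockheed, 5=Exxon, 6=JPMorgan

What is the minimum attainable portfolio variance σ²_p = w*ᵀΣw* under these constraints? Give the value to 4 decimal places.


0.0238

u=Σ⁻¹μ = [0.6454  -0.2810  2.5237  0.8094  1.2954  1.3746  0.5892]
v=Σ⁻¹𝟙 = [19.9325  8.4437  16.9838  8.8243  8.7222  3.9786  6.7384]
a=μᵀu=0.979942  b=𝟙ᵀu=6.956726  c=𝟙ᵀv=73.623391  D=ac−b²=23.750617
λ₁=(c·0.152−b)/D = (73.623391·0.152−6.956726)/23.750617 = 0.178270
λ₂=(a−b·0.152)/D = (0.979942−6.956726·0.152)/23.750617 = -0.003262
w* = 0.178270·u + -0.003262·v:
  w_0 = 0.178270·0.6454 + -0.003262·19.9325 = 0.0500  (Boeing)
  w_1 = 0.178270·-0.2810 + -0.003262·8.4437 = -0.0776  (Walmart)
  w_2 = 0.178270·2.5237 + -0.003262·16.9838 = 0.3945  (Ford)
  w_3 = 0.178270·0.8094 + -0.003262·8.8243 = 0.1155  (Honeywell)
  w_4 = 0.178270·1.2954 + -0.003262·8.7222 = 0.2025  (Lockheed)
  w_5 = 0.178270·1.3746 + -0.003262·3.9786 = 0.2321  (Exxon)
  w_6 = 0.178270·0.5892 + -0.003262·6.7384 = 0.0831  (JPMorgan)
Σw_i=1.0000  μᵀw=0.1520
σ²=wᵀΣw=λ₁·μ_p+λ₂ = 0.178270·0.152 + -0.003262 = 0.023835 ≈ 0.0238


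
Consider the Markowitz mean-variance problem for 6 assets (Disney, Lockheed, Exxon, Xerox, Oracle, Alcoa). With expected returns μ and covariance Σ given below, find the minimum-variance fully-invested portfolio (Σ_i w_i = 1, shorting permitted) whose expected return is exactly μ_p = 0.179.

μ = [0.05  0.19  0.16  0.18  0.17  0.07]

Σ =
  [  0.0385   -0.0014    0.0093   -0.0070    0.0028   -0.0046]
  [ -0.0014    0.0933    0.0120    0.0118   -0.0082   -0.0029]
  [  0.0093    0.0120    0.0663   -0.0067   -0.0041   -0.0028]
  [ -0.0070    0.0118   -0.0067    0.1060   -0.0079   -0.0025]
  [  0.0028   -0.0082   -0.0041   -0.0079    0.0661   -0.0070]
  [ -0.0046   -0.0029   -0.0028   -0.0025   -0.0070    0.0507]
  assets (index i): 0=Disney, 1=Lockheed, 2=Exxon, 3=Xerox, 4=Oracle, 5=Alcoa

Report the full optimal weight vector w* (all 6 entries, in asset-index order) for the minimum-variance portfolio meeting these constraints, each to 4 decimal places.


-0.1170  0.2034  0.2722  0.2028  0.3544  0.0841

g=Σ⁻¹μ = [1.1774  1.8548  2.4239  2.0292  3.3880  2.2953]
h=Σ⁻¹𝟙 = [27.3010  10.4317  13.0936  13.0676  20.4990  26.9953]
a=μᵀg=1.901012  b=𝟙ᵀg=13.168721  c=𝟙ᵀh=111.388204  D=ac−b²=38.335080
λ₁=(c·0.179−b)/D = (111.388204·0.179−13.168721)/38.335080 = 0.176595
λ₂=(a−b·0.179)/D = (1.901012−13.168721·0.179)/38.335080 = -0.011900
w* = 0.176595·g + -0.011900·h:
  w_0 = 0.176595·1.1774 + -0.011900·27.3010 = -0.1170  (Disney)
  w_1 = 0.176595·1.8548 + -0.011900·10.4317 = 0.2034  (Lockheed)
  w_2 = 0.176595·2.4239 + -0.011900·13.0936 = 0.2722  (Exxon)
  w_3 = 0.176595·2.0292 + -0.011900·13.0676 = 0.2028  (Xerox)
  w_4 = 0.176595·3.3880 + -0.011900·20.4990 = 0.3544  (Oracle)
  w_5 = 0.176595·2.2953 + -0.011900·26.9953 = 0.0841  (Alcoa)
Σw_i=1.0000  μᵀw=0.1790
σ²=wᵀΣw=λ₁·μ_p+λ₂ = 0.176595·0.179 + -0.011900 = 0.019710 ≈ 0.0197


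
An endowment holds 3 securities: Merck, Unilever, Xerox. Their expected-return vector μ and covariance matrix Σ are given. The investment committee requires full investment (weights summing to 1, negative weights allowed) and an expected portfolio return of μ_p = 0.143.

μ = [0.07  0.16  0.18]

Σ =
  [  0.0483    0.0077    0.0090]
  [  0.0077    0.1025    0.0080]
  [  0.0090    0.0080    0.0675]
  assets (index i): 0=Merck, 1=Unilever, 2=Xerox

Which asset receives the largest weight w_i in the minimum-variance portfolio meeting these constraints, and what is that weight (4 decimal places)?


p=Σ⁻¹μ = [0.7916  1.3138  2.4054]
q=Σ⁻¹𝟙 = [17.3376  7.5476  11.6086]
a=μᵀp=0.698590  b=𝟙ᵀp=4.510800  c=𝟙ᵀq=36.493824  D=ac−b²=5.146916
λ₁=(c·0.143−b)/D = (36.493824·0.143−4.510800)/5.146916 = 0.137522
λ₂=(a−b·0.143)/D = (0.698590−4.510800·0.143)/5.146916 = 0.010404
w* = 0.137522·p + 0.010404·q:
  w_0 = 0.137522·0.7916 + 0.010404·17.3376 = 0.2892  (Merck)
  w_1 = 0.137522·1.3138 + 0.010404·7.5476 = 0.2592  (Unilever)
  w_2 = 0.137522·2.4054 + 0.010404·11.6086 = 0.4516  (Xerox)
Σw_i=1.0000  μᵀw=0.1430
σ²=wᵀΣw=λ₁·μ_p+λ₂ = 0.137522·0.143 + 0.010404 = 0.030069 ≈ 0.0301

Xerox (0.4516)


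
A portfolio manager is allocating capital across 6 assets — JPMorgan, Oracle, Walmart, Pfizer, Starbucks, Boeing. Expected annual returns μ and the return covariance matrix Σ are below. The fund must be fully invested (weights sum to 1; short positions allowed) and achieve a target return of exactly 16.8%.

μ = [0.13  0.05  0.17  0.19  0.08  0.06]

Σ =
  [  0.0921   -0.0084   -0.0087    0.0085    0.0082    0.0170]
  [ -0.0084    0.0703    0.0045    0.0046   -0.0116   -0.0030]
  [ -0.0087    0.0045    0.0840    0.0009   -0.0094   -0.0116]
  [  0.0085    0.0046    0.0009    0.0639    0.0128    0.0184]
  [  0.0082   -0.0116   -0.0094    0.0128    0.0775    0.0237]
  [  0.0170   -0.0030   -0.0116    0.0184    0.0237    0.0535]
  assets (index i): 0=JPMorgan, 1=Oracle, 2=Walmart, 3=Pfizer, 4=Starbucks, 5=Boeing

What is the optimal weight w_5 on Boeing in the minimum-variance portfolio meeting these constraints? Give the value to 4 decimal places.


-0.0871

g=Σ⁻¹μ = [1.3822  0.7075  2.1890  2.5540  0.8540  -0.0601]
h=Σ⁻¹𝟙 = [9.8300  16.3432  14.9196  7.1748  11.1717  12.3028]
a=μᵀg=1.137154  b=𝟙ᵀg=7.626505  c=𝟙ᵀh=71.742131  D=ac−b²=23.418305
λ₁=(c·0.168−b)/D = (71.742131·0.168−7.626505)/23.418305 = 0.189005
λ₂=(a−b·0.168)/D = (1.137154−7.626505·0.168)/23.418305 = -0.006153
w* = 0.189005·g + -0.006153·h:
  w_0 = 0.189005·1.3822 + -0.006153·9.8300 = 0.2007  (JPMorgan)
  w_1 = 0.189005·0.7075 + -0.006153·16.3432 = 0.0332  (Oracle)
  w_2 = 0.189005·2.1890 + -0.006153·14.9196 = 0.3219  (Walmart)
  w_3 = 0.189005·2.5540 + -0.006153·7.1748 = 0.4386  (Pfizer)
  w_4 = 0.189005·0.8540 + -0.006153·11.1717 = 0.0927  (Starbucks)
  w_5 = 0.189005·-0.0601 + -0.006153·12.3028 = -0.0871  (Boeing)
Σw_i=1.0000  μᵀw=0.1680
σ²=wᵀΣw=λ₁·μ_p+λ₂ = 0.189005·0.168 + -0.006153 = 0.025600 ≈ 0.0256


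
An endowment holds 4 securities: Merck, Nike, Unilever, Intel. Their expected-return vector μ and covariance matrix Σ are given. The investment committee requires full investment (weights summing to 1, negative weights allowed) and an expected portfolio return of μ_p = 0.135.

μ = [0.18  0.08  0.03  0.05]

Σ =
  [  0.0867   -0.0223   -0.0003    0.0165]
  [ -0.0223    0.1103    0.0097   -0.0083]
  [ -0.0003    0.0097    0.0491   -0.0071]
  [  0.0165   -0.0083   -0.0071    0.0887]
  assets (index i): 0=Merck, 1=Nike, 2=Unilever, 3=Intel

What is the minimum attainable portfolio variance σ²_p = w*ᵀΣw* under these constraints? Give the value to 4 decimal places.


u=Σ⁻¹μ = [2.3284  1.1788  0.4322  0.2755]
v=Σ⁻¹𝟙 = [12.1273  10.6315  20.0200  11.6154]
a=μᵀu=0.540149  b=𝟙ᵀu=4.214795  c=𝟙ᵀv=54.394114  D=ac−b²=11.616403
λ₁=(c·0.135−b)/D = (54.394114·0.135−4.214795)/11.616403 = 0.269310
λ₂=(a−b·0.135)/D = (0.540149−4.214795·0.135)/11.616403 = -0.002483
w* = 0.269310·u + -0.002483·v:
  w_0 = 0.269310·2.3284 + -0.002483·12.1273 = 0.5969  (Merck)
  w_1 = 0.269310·1.1788 + -0.002483·10.6315 = 0.2910  (Nike)
  w_2 = 0.269310·0.4322 + -0.002483·20.0200 = 0.0667  (Unilever)
  w_3 = 0.269310·0.2755 + -0.002483·11.6154 = 0.0453  (Intel)
Σw_i=1.0000  μᵀw=0.1350
σ²=wᵀΣw=λ₁·μ_p+λ₂ = 0.269310·0.135 + -0.002483 = 0.033873 ≈ 0.0339

0.0339


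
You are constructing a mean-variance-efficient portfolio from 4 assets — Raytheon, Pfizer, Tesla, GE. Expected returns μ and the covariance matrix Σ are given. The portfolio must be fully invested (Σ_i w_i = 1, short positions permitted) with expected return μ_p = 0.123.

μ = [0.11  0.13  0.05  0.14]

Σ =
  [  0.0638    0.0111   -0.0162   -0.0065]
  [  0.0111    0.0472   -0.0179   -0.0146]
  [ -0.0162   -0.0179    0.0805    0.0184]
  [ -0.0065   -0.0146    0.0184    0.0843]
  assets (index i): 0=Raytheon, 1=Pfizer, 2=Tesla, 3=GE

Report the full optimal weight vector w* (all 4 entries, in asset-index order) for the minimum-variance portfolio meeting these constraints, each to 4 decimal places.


p=Σ⁻¹μ = [1.6484  3.4950  1.2451  2.1214]
q=Σ⁻¹𝟙 = [16.9283  28.7484  19.0228  13.9946]
a=μᵀp=0.994911  b=𝟙ᵀp=8.509784  c=𝟙ᵀq=78.694069  D=ac−b²=5.877150
λ₁=(c·0.123−b)/D = (78.694069·0.123−8.509784)/5.877150 = 0.199006
λ₂=(a−b·0.123)/D = (0.994911−8.509784·0.123)/5.877150 = -0.008813
w* = 0.199006·p + -0.008813·q:
  w_0 = 0.199006·1.6484 + -0.008813·16.9283 = 0.1789  (Raytheon)
  w_1 = 0.199006·3.4950 + -0.008813·28.7484 = 0.4422  (Pfizer)
  w_2 = 0.199006·1.2451 + -0.008813·19.0228 = 0.0801  (Tesla)
  w_3 = 0.199006·2.1214 + -0.008813·13.9946 = 0.2988  (GE)
Σw_i=1.0000  μᵀw=0.1230
σ²=wᵀΣw=λ₁·μ_p+λ₂ = 0.199006·0.123 + -0.008813 = 0.015665 ≈ 0.0157

0.1789  0.4422  0.0801  0.2988


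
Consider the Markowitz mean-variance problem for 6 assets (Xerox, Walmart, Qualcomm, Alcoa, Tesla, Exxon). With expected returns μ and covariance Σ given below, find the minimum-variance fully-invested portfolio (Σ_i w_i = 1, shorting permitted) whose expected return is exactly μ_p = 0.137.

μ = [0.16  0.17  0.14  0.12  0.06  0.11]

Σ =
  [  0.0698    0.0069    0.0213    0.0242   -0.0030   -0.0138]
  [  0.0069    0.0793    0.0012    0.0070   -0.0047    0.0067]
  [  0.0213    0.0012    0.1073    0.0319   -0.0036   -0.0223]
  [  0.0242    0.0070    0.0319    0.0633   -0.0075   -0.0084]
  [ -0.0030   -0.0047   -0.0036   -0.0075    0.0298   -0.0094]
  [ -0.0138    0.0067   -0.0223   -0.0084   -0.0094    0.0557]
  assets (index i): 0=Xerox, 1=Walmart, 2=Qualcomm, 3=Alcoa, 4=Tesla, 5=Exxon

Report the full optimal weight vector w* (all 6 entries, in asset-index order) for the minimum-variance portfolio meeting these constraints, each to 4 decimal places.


u=Σ⁻¹μ = [2.2127  1.7593  1.4313  1.1244  4.1541  3.7551]
v=Σ⁻¹𝟙 = [14.2043  10.0163  11.2861  14.6117  52.9393  35.9238]
a=μᵀu=1.650729  b=𝟙ᵀu=14.436887  c=𝟙ᵀv=138.981481  D=ac−b²=20.996985
λ₁=(c·0.137−b)/D = (138.981481·0.137−14.436887)/20.996985 = 0.219249
λ₂=(a−b·0.137)/D = (1.650729−14.436887·0.137)/20.996985 = -0.015580
w* = 0.219249·u + -0.015580·v:
  w_0 = 0.219249·2.2127 + -0.015580·14.2043 = 0.2638  (Xerox)
  w_1 = 0.219249·1.7593 + -0.015580·10.0163 = 0.2297  (Walmart)
  w_2 = 0.219249·1.4313 + -0.015580·11.2861 = 0.1380  (Qualcomm)
  w_3 = 0.219249·1.1244 + -0.015580·14.6117 = 0.0189  (Alcoa)
  w_4 = 0.219249·4.1541 + -0.015580·52.9393 = 0.0860  (Tesla)
  w_5 = 0.219249·3.7551 + -0.015580·35.9238 = 0.2636  (Exxon)
Σw_i=1.0000  μᵀw=0.1370
σ²=wᵀΣw=λ₁·μ_p+λ₂ = 0.219249·0.137 + -0.015580 = 0.014458 ≈ 0.0145

0.2638  0.2297  0.1380  0.0189  0.0860  0.2636


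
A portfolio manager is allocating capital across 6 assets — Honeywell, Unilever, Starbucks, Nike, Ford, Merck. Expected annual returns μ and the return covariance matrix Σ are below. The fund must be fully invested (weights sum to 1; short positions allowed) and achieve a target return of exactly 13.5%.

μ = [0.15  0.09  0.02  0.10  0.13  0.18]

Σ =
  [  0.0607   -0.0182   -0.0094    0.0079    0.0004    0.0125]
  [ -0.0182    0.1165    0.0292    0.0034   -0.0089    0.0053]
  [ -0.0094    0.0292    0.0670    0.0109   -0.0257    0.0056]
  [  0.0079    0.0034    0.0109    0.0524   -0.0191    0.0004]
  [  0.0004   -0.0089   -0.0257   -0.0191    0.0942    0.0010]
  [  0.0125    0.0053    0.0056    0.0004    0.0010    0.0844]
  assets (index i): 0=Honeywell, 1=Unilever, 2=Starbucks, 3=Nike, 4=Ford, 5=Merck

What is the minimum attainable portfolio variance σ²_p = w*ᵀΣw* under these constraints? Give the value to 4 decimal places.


0.0153

p=Σ⁻¹μ = [2.2096  1.0207  0.4447  2.1339  2.0033  1.6780]
q=Σ⁻¹𝟙 = [17.3154  7.3983  18.0356  19.4892  20.0359  7.2928]
a=μᵀp=1.208054  b=𝟙ᵀp=9.490175  c=𝟙ᵀq=89.567310  D=ac−b²=18.138746
λ₁=(c·0.135−b)/D = (89.567310·0.135−9.490175)/18.138746 = 0.143417
λ₂=(a−b·0.135)/D = (1.208054−9.490175·0.135)/18.138746 = -0.004031
w* = 0.143417·p + -0.004031·q:
  w_0 = 0.143417·2.2096 + -0.004031·17.3154 = 0.2471  (Honeywell)
  w_1 = 0.143417·1.0207 + -0.004031·7.3983 = 0.1166  (Unilever)
  w_2 = 0.143417·0.4447 + -0.004031·18.0356 = -0.0089  (Starbucks)
  w_3 = 0.143417·2.1339 + -0.004031·19.4892 = 0.2275  (Nike)
  w_4 = 0.143417·2.0033 + -0.004031·20.0359 = 0.2065  (Ford)
  w_5 = 0.143417·1.6780 + -0.004031·7.2928 = 0.2113  (Merck)
Σw_i=1.0000  μᵀw=0.1350
σ²=wᵀΣw=λ₁·μ_p+λ₂ = 0.143417·0.135 + -0.004031 = 0.015330 ≈ 0.0153


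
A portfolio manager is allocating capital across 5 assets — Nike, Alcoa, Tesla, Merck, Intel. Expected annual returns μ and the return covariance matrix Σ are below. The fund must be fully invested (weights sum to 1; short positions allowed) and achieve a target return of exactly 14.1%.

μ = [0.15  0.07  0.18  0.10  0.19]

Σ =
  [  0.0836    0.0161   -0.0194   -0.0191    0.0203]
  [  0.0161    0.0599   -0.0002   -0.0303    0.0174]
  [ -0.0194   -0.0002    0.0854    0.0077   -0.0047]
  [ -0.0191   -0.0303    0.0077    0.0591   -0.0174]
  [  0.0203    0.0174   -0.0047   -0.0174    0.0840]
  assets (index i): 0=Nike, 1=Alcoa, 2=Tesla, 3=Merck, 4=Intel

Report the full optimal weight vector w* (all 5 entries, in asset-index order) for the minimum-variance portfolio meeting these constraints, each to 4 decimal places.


g=Σ⁻¹μ = [2.3171  1.7716  2.4285  3.6909  2.2354]
h=Σ⁻¹𝟙 = [15.4049  28.7859  12.4259  38.2277  10.8330]
a=μᵀg=1.702514  b=𝟙ᵀg=12.443455  c=𝟙ᵀh=105.677425  D=ac−b²=25.077760
λ₁=(c·0.141−b)/D = (105.677425·0.141−12.443455)/25.077760 = 0.097978
λ₂=(a−b·0.141)/D = (1.702514−12.443455·0.141)/25.077760 = -0.002074
w* = 0.097978·g + -0.002074·h:
  w_0 = 0.097978·2.3171 + -0.002074·15.4049 = 0.1951  (Nike)
  w_1 = 0.097978·1.7716 + -0.002074·28.7859 = 0.1139  (Alcoa)
  w_2 = 0.097978·2.4285 + -0.002074·12.4259 = 0.2122  (Tesla)
  w_3 = 0.097978·3.6909 + -0.002074·38.2277 = 0.2823  (Merck)
  w_4 = 0.097978·2.2354 + -0.002074·10.8330 = 0.1966  (Intel)
Σw_i=1.0000  μᵀw=0.1410
σ²=wᵀΣw=λ₁·μ_p+λ₂ = 0.097978·0.141 + -0.002074 = 0.011741 ≈ 0.0117

0.1951  0.1139  0.2122  0.2823  0.1966


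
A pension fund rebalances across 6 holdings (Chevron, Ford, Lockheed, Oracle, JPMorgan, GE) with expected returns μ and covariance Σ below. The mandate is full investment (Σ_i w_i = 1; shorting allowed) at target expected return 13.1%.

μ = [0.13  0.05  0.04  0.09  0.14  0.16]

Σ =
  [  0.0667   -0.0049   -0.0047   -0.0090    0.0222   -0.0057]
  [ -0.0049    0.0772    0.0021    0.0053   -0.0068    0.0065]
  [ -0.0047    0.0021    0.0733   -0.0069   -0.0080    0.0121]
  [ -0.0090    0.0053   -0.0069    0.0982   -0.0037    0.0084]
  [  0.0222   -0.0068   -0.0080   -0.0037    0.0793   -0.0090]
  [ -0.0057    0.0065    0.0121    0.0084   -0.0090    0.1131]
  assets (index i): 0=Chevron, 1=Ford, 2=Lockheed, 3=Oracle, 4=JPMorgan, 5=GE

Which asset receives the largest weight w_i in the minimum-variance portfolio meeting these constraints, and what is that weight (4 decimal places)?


g=Σ⁻¹μ = [1.7740  0.6915  0.6733  1.0261  1.6078  1.4440]
h=Σ⁻¹𝟙 = [15.1239  13.1636  15.4981  11.7921  12.4479  7.3041]
a=μᵀg=0.840621  b=𝟙ᵀg=7.216853  c=𝟙ᵀh=75.329632  D=ac−b²=11.240721
λ₁=(c·0.131−b)/D = (75.329632·0.131−7.216853)/11.240721 = 0.235868
λ₂=(a−b·0.131)/D = (0.840621−7.216853·0.131)/11.240721 = -0.009322
w* = 0.235868·g + -0.009322·h:
  w_0 = 0.235868·1.7740 + -0.009322·15.1239 = 0.2774  (Chevron)
  w_1 = 0.235868·0.6915 + -0.009322·13.1636 = 0.0404  (Ford)
  w_2 = 0.235868·0.6733 + -0.009322·15.4981 = 0.0143  (Lockheed)
  w_3 = 0.235868·1.0261 + -0.009322·11.7921 = 0.1321  (Oracle)
  w_4 = 0.235868·1.6078 + -0.009322·12.4479 = 0.2632  (JPMorgan)
  w_5 = 0.235868·1.4440 + -0.009322·7.3041 = 0.2725  (GE)
Σw_i=1.0000  μᵀw=0.1310
σ²=wᵀΣw=λ₁·μ_p+λ₂ = 0.235868·0.131 + -0.009322 = 0.021577 ≈ 0.0216

Chevron (0.2774)


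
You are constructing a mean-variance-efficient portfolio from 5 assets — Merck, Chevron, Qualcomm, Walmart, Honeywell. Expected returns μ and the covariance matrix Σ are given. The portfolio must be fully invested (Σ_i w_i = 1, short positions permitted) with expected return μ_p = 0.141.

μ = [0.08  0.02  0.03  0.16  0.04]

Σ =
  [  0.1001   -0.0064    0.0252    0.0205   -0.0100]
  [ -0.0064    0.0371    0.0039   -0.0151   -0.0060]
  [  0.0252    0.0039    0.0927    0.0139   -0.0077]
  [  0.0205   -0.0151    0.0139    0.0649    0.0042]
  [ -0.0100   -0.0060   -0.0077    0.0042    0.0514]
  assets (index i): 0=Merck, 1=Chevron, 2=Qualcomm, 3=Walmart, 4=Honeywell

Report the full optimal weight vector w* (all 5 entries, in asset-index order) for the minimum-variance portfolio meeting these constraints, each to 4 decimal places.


u=Σ⁻¹μ = [0.5014  1.9034  -0.2349  2.7459  0.8384]
v=Σ⁻¹𝟙 = [9.7844  39.7415  5.7572  18.6917  25.3330]
a=μᵀu=0.544011  b=𝟙ᵀu=5.754294  c=𝟙ᵀv=99.307834  D=ac−b²=20.912675
λ₁=(c·0.141−b)/D = (99.307834·0.141−5.754294)/20.912675 = 0.394407
λ₂=(a−b·0.141)/D = (0.544011−5.754294·0.141)/20.912675 = -0.012784
w* = 0.394407·u + -0.012784·v:
  w_0 = 0.394407·0.5014 + -0.012784·9.7844 = 0.0727  (Merck)
  w_1 = 0.394407·1.9034 + -0.012784·39.7415 = 0.2427  (Chevron)
  w_2 = 0.394407·-0.2349 + -0.012784·5.7572 = -0.1662  (Qualcomm)
  w_3 = 0.394407·2.7459 + -0.012784·18.6917 = 0.8440  (Walmart)
  w_4 = 0.394407·0.8384 + -0.012784·25.3330 = 0.0068  (Honeywell)
Σw_i=1.0000  μᵀw=0.1410
σ²=wᵀΣw=λ₁·μ_p+λ₂ = 0.394407·0.141 + -0.012784 = 0.042828 ≈ 0.0428

0.0727  0.2427  -0.1662  0.8440  0.0068


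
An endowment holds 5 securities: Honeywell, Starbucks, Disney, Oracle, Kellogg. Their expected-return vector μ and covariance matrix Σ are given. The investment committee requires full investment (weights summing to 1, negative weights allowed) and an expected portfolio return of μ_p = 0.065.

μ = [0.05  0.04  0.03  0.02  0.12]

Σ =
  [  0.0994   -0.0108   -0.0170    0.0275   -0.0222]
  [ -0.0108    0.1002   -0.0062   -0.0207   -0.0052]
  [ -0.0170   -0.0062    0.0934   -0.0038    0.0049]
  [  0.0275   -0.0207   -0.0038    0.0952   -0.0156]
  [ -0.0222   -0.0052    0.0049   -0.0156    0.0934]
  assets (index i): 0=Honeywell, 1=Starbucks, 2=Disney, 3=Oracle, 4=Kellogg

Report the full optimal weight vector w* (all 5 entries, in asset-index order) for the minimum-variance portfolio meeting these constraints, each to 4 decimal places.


g=Σ⁻¹μ = [0.9052  0.6846  0.4639  0.3743  1.5762]
h=Σ⁻¹𝟙 = [14.2340  15.9436  14.0272  13.1117  16.4316]
a=μᵀg=0.283199  b=𝟙ᵀg=4.004289  c=𝟙ᵀh=73.748160  D=ac−b²=4.851083
λ₁=(c·0.065−b)/D = (73.748160·0.065−4.004289)/4.851083 = 0.162714
λ₂=(a−b·0.065)/D = (0.283199−4.004289·0.065)/4.851083 = 0.004725
w* = 0.162714·g + 0.004725·h:
  w_0 = 0.162714·0.9052 + 0.004725·14.2340 = 0.2145  (Honeywell)
  w_1 = 0.162714·0.6846 + 0.004725·15.9436 = 0.1867  (Starbucks)
  w_2 = 0.162714·0.4639 + 0.004725·14.0272 = 0.1418  (Disney)
  w_3 = 0.162714·0.3743 + 0.004725·13.1117 = 0.1228  (Oracle)
  w_4 = 0.162714·1.5762 + 0.004725·16.4316 = 0.3341  (Kellogg)
Σw_i=1.0000  μᵀw=0.0650
σ²=wᵀΣw=λ₁·μ_p+λ₂ = 0.162714·0.065 + 0.004725 = 0.015301 ≈ 0.0153

0.2145  0.1867  0.1418  0.1228  0.3341


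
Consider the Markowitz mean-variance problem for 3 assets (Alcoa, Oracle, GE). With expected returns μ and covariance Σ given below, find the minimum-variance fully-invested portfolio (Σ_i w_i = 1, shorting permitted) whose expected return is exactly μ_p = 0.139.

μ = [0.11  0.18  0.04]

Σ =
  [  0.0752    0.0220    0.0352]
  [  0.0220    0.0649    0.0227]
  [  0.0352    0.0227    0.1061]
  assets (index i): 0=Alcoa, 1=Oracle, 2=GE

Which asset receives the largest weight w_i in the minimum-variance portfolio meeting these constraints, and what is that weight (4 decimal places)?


p=Σ⁻¹μ = [0.9231  2.6329  -0.4925]
q=Σ⁻¹𝟙 = [7.9756  11.1695  4.3894]
a=μᵀp=0.555752  b=𝟙ᵀp=3.063395  c=𝟙ᵀq=23.534439  D=ac−b²=3.694915
λ₁=(c·0.139−b)/D = (23.534439·0.139−3.063395)/3.694915 = 0.056264
λ₂=(a−b·0.139)/D = (0.555752−3.063395·0.139)/3.694915 = 0.035167
w* = 0.056264·p + 0.035167·q:
  w_0 = 0.056264·0.9231 + 0.035167·7.9756 = 0.3324  (Alcoa)
  w_1 = 0.056264·2.6329 + 0.035167·11.1695 = 0.5409  (Oracle)
  w_2 = 0.056264·-0.4925 + 0.035167·4.3894 = 0.1266  (GE)
Σw_i=1.0000  μᵀw=0.1390
σ²=wᵀΣw=λ₁·μ_p+λ₂ = 0.056264·0.139 + 0.035167 = 0.042988 ≈ 0.0430

Oracle (0.5409)


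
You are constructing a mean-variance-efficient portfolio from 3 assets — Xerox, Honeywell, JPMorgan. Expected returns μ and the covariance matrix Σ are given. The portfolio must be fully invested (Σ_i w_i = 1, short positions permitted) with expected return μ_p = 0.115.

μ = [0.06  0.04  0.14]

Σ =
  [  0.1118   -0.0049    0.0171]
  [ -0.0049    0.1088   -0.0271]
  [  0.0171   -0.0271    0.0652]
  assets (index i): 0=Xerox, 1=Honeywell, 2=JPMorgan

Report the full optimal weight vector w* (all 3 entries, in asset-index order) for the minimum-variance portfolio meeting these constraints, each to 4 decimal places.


0.0132  0.2395  0.7474

p=Σ⁻¹μ = [0.1963  1.0023  2.5123]
q=Σ⁻¹𝟙 = [6.5789  14.3652  19.5828]
a=μᵀp=0.403597  b=𝟙ᵀp=3.710929  c=𝟙ᵀq=40.526854  D=ac−b²=2.585521
λ₁=(c·0.115−b)/D = (40.526854·0.115−3.710929)/2.585521 = 0.367299
λ₂=(a−b·0.115)/D = (0.403597−3.710929·0.115)/2.585521 = -0.008958
w* = 0.367299·p + -0.008958·q:
  w_0 = 0.367299·0.1963 + -0.008958·6.5789 = 0.0132  (Xerox)
  w_1 = 0.367299·1.0023 + -0.008958·14.3652 = 0.2395  (Honeywell)
  w_2 = 0.367299·2.5123 + -0.008958·19.5828 = 0.7474  (JPMorgan)
Σw_i=1.0000  μᵀw=0.1150
σ²=wᵀΣw=λ₁·μ_p+λ₂ = 0.367299·0.115 + -0.008958 = 0.033282 ≈ 0.0333
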